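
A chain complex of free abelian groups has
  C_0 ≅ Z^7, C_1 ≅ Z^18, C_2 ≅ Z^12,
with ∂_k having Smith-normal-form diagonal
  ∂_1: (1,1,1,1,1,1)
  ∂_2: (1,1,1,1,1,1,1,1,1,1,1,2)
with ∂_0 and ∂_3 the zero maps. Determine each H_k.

H_0: b_0 = 7 − 0 − 6 = 1; torsion from ∂_1 factors > 1: none. So H_0 = Z.
H_1: b_1 = 18 − 6 − 12 = 0; torsion from ∂_2 factors > 1: [2]. So H_1 = Z/2.
H_2: b_2 = 12 − 12 − 0 = 0; torsion from ∂_3 factors > 1: none. So H_2 = 0.

H_0 = Z,  H_1 = Z/2,  H_2 = 0.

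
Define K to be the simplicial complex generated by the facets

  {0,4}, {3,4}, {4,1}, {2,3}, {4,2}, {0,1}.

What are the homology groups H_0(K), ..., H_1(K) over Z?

Fix the vertex order 0 < 1 < 2 < 3 < 4 and write every simplex with vertices in increasing order. Then dim K = 1 and the simplices of K are:

  0-simplices (5): [0], [1], [2], [3], [4]
  1-simplices (6): [0,1], [0,4], [1,4], [2,3], [2,4], [3,4]

so the chain groups are C_0 ≅ Z^5, C_1 ≅ Z^6.

The boundary map ∂_1: C_1 → C_0 is given by ∂[p,q] = [q] − [p].
This gives a 5×6 integer matrix of rank 4; reducing to Smith normal form yields diagonal entries (1,1,1,1).

Reading off H_k = ker ∂_k / im ∂_{k+1}:

  H_0: rank C_0 − rank ∂_1 = 5 − 4 = 1, and the invariant factors of ∂_1 are all 1, so H_0 = Z.
  H_1: rank ker ∂_1 − rank ∂_2 = (6 − 4) − 0 = 2, and there is no ∂_2, so H_1 = Z^2.

H_0 = Z,  H_1 = Z^2.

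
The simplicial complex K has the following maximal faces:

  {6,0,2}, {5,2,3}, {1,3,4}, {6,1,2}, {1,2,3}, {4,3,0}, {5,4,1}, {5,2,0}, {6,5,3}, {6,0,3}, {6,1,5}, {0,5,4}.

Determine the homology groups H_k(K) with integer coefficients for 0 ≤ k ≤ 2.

Take the total order 0 < 1 < 2 < 3 < 4 < 5 < 6 on the vertex set. Then K (dimension 2) consists of the simplices:

  0-simplices (7): [0], [1], [2], [3], [4], [5], [6]
  1-simplices (18): [0,2], [0,3], [0,4], [0,5], [0,6], [1,2], [1,3], [1,4], [1,5], [1,6], [2,3], [2,5], [2,6], [3,4], [3,5], [3,6], [4,5], [5,6]
  2-simplices (12): [0,2,5], [0,2,6], [0,3,4], [0,3,6], [0,4,5], [1,2,3], [1,2,6], [1,3,4], [1,4,5], [1,5,6], [2,3,5], [3,5,6]

Hence C_0 ≅ Z^7, C_1 ≅ Z^18, C_2 ≅ Z^12.

Boundary ∂_1: C_1 → C_0 is given by ∂[p,q] = [q] − [p].
The 7×18 boundary matrix has rank 6 and Smith normal form diag(1,1,1,1,1,1).

∂_2: C_2 → C_1 maps a triangle to the signed sum of its edges. For instance
  ∂[0,2,6] = [2,6] − [0,6] + [0,2],
  ∂[0,3,4] = [3,4] − [0,4] + [0,3].
The 18×12 boundary matrix has rank 12 and Smith normal form diag(1,1,1,1,1,1,1,1,1,1,1,2).

Computing H_k = (kernel of ∂_k) / (image of ∂_{k+1}):

  H_0: rank C_0 − rank ∂_1 = 7 − 6 = 1, and the invariant factors of ∂_1 are all 1, so H_0 ≅ Z.
  H_1: rank ker ∂_1 − rank ∂_2 = (18 − 6) − 12 = 0, and ∂_2 has invariant factor 2 > 1, so H_1 ≅ Z/2.
  H_2: rank ker ∂_2 − rank ∂_3 = (12 − 12) − 0 = 0, and there is no ∂_3, so H_2 ≅ 0.

H_0 = Z,  H_1 = Z/2,  H_2 = 0.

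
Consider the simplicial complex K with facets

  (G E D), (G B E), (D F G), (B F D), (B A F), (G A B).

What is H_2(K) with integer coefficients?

Order the vertices as A < B < D < E < F < G. Listing each simplex with vertices in this order, K has dimension 2 with simplices:

  0-simplices (6): A, B, D, E, F, G
  1-simplices (12): AB, AF, AG, BD, BE, BF, BG, DE, DF, DG, EG, FG
  2-simplices (6): ABF, ABG, BDF, BEG, DEG, DFG

Hence C_0 ≅ Z^6, C_1 ≅ Z^12, C_2 ≅ Z^6.

Boundary ∂_1: C_1 → C_0 maps an edge to its endpoints' difference, ∂[p,q] = q − p.
The resulting 6×12 matrix has rank 5, and its Smith normal form has invariant factors (1,1,1,1,1).

∂_2: C_2 → C_1 maps a triangle to the signed sum of its edges. For instance
  ∂ABG = BG − AG + AB,
  ∂DFG = FG − DG + DF.
The resulting 12×6 matrix has rank 6, and its Smith normal form has invariant factors (1,1,1,1,1,1).

From H_k ≅ ker(∂_k) / im(∂_{k+1}) we obtain:

  H_2: rank ker ∂_2 − rank ∂_3 = (6 − 6) − 0 = 0, and there is no ∂_3, so H_2 = 0.

H_2 ≅ 0.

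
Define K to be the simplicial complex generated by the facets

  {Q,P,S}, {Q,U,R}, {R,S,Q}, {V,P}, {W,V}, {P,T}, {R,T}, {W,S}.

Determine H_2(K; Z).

H_2 = 0.

We work with the vertex ordering P < Q < R < S < T < U < V < W. The simplices of K, each written with vertices in increasing order, are:

  0-simplices (8): P, Q, R, S, T, U, V, W
  1-simplices (12): PQ, PS, PT, PV, QR, QS, QU, RS, RT, RU, SW, VW
  2-simplices (3): PQS, QRS, QRU

Hence C_0 ≅ Z^8, C_1 ≅ Z^12, C_2 ≅ Z^3.

∂_1: C_1 → C_0 maps an edge to its endpoints' difference, ∂[p,q] = q − p. For instance
  ∂RU = U − R.
The resulting 8×12 matrix has rank 7, and its Smith normal form has invariant factors (1,1,1,1,1,1,1).

Boundary ∂_2: C_2 → C_1 sends each 2-simplex [p,q,r] to [q,r] − [p,r] + [p,q]. For instance
  ∂QRU = RU − QU + QR,
  ∂PQS = QS − PS + PQ.
This gives a 12×3 integer matrix of rank 3; reducing to Smith normal form yields diagonal entries (1,1,1).

Reading off H_k = ker ∂_k / im ∂_{k+1}:

  H_2: rank ker ∂_2 − rank ∂_3 = (3 − 3) − 0 = 0, and there is no ∂_3, so H_2 ≅ 0.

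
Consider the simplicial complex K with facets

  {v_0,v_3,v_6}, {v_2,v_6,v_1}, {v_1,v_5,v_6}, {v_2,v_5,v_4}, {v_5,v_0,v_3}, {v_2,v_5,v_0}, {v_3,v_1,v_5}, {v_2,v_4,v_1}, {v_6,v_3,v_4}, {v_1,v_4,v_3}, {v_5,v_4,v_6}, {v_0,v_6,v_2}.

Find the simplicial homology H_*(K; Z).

H_0 = Z,  H_1 = Z_2,  H_2 = 0.

Take the total order v_0 < v_1 < v_2 < v_3 < v_4 < v_5 < v_6 on the vertex set. Then K (dimension 2) consists of the simplices:

  0-simplices (7): [v_0], [v_1], [v_2], [v_3], [v_4], [v_5], [v_6]
  1-simplices (18): (18 of them)
  2-simplices (12): (12 of them)

Hence C_0 ≅ Z^7, C_1 ≅ Z^18, C_2 ≅ Z^12.

∂_1: C_1 → C_0 sends each edge [p,q] (with p < q) to q − p.
The 7×18 boundary matrix has rank 6 and Smith normal form diag(1,1,1,1,1,1).

∂_2: C_2 → C_1 sends each 2-simplex [p,q,r] to [q,r] − [p,r] + [p,q]. For instance
  ∂[v_0,v_3,v_5] = [v_3,v_5] − [v_0,v_5] + [v_0,v_3],
  ∂[v_1,v_5,v_6] = [v_5,v_6] − [v_1,v_6] + [v_1,v_5].
The resulting 18×12 matrix has rank 12, and its Smith normal form has invariant factors (1,1,1,1,1,1,1,1,1,1,1,2).

From H_k ≅ ker(∂_k) / im(∂_{k+1}) we obtain:

  H_0: rank C_0 − rank ∂_1 = 7 − 6 = 1, and the invariant factors of ∂_1 are all 1, so H_0 = Z.
  H_1: rank ker ∂_1 − rank ∂_2 = (18 − 6) − 12 = 0, and ∂_2 has invariant factor 2 > 1, so H_1 = Z_2.
  H_2: rank ker ∂_2 − rank ∂_3 = (12 − 12) − 0 = 0, and there is no ∂_3, so H_2 = 0.

As a check, the Euler characteristic is 7 − 18 + 12 = 1, which agrees with 1 − 0 + 0 = 1.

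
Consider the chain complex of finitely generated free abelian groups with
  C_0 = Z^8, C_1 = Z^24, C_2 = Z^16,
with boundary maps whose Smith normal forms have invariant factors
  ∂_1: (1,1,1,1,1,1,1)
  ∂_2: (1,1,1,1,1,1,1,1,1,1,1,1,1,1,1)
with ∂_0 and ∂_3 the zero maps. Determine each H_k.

H_0: b_0 = 8 − 0 − 7 = 1; torsion from ∂_1 factors > 1: none. So H_0 ≅ Z.
H_1: b_1 = 24 − 7 − 15 = 2; torsion from ∂_2 factors > 1: none. So H_1 ≅ Z^2.
H_2: b_2 = 16 − 15 − 0 = 1; torsion from ∂_3 factors > 1: none. So H_2 ≅ Z.

H_0 ≅ Z,  H_1 ≅ Z^2,  H_2 ≅ Z.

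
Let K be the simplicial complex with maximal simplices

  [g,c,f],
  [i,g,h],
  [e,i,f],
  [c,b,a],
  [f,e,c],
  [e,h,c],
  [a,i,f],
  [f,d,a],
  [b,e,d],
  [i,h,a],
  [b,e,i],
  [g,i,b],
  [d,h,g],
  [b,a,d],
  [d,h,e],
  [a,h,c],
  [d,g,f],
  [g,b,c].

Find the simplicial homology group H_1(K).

We work with the vertex ordering a < b < c < d < e < f < g < h < i. The simplices of K, each written with vertices in increasing order, are:

  0-simplices (9): a, b, c, d, e, f, g, h, i
  1-simplices (27): ab, ac, ad, af, ah, ai, bc, bd, be, bg, bi, ce, cf, cg, ch, de, df, dg, dh, ef, eh, ei, fg, fi, gh, gi, hi
  2-simplices (18): abc, abd, ach, adf, afi, ahi, bcg, bde, bei, bgi, cef, ceh, cfg, deh, dfg, dgh, efi, ghi

giving chain groups C_0 ≅ Z^9, C_1 ≅ Z^27, C_2 ≅ Z^18.

Boundary ∂_1: C_1 → C_0 maps an edge to its endpoints' difference, ∂[p,q] = q − p.
The 9×27 boundary matrix has rank 8 and Smith normal form diag(1,1,1,1,1,1,1,1).

∂_2: C_2 → C_1 acts by ∂[p,q,r] = [q,r] − [p,r] + [p,q]. For instance
  ∂bei = ei − bi + be,
  ∂afi = fi − ai + af.
The 27×18 boundary matrix has rank 17 and Smith normal form diag(1,1,1,1,1,1,1,1,1,1,1,1,1,1,1,1,1).

From H_k ≅ ker(∂_k) / im(∂_{k+1}) we obtain:

  H_1: rank ker ∂_1 − rank ∂_2 = (27 − 8) − 17 = 2, and the invariant factors of ∂_2 are all 1, so H_1 = Z^2.

(K is a triangulation of the torus T^2.)

H_1 ≅ Z^2.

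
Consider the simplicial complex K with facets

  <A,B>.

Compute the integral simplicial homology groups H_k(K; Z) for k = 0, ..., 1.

Order the vertices as A < B. Listing each simplex with vertices in this order, K has dimension 1 with simplices:

  0-simplices (2): A, B
  1-simplices (1): AB

Hence C_0 ≅ Z^2, C_1 ≅ Z^1.

The boundary map ∂_1: C_1 → C_0 is given by ∂[p,q] = [q] − [p]. For instance
  ∂AB = B − A.
This gives a 2×1 integer matrix of rank 1; reducing to Smith normal form yields diagonal entries (1).

Computing H_k = (kernel of ∂_k) / (image of ∂_{k+1}):

  H_0: rank C_0 − rank ∂_1 = 2 − 1 = 1, and the invariant factors of ∂_1 are all 1, so H_0 ≅ Z.
  H_1: rank ker ∂_1 − rank ∂_2 = (1 − 1) − 0 = 0, and there is no ∂_2, so H_1 ≅ 0.

H_0 = Z,  H_1 = 0.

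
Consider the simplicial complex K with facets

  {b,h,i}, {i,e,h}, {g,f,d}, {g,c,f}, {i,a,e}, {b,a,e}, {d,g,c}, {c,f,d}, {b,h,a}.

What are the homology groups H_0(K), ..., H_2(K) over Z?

H_0 ≅ Z^2,  H_1 ≅ Z,  H_2 ≅ Z.

We work with the vertex ordering a < b < c < d < e < f < g < h < i. The simplices of K, each written with vertices in increasing order, are:

  0-simplices (9): a, b, c, d, e, f, g, h, i
  1-simplices (16): ab, ae, ah, ai, be, bh, bi, cd, cf, cg, df, dg, eh, ei, fg, hi
  2-simplices (9): abe, abh, aei, bhi, cdf, cdg, cfg, dfg, ehi

Hence C_0 ≅ Z^9, C_1 ≅ Z^16, C_2 ≅ Z^9.

Boundary ∂_1: C_1 → C_0 is given by ∂[p,q] = [q] − [p]. For instance
  ∂ab = b − a.
As a 9×16 matrix over Z this has rank 7, with invariant factors (1,1,1,1,1,1,1).

∂_2: C_2 → C_1 acts by ∂[p,q,r] = [q,r] − [p,r] + [p,q]. For instance
  ∂ehi = hi − ei + eh,
  ∂cdg = dg − cg + cd.
As a 16×9 matrix over Z this has rank 8, with invariant factors (1,1,1,1,1,1,1,1).

Reading off H_k = ker ∂_k / im ∂_{k+1}:

  H_0: rank C_0 − rank ∂_1 = 9 − 7 = 2, and the invariant factors of ∂_1 are all 1, so H_0 = Z^2.
  H_1: rank ker ∂_1 − rank ∂_2 = (16 − 7) − 8 = 1, and the invariant factors of ∂_2 are all 1, so H_1 = Z.
  H_2: rank ker ∂_2 − rank ∂_3 = (9 − 8) − 0 = 1, and there is no ∂_3, so H_2 = Z.

As a check, the Euler characteristic is 9 − 16 + 9 = 2, which agrees with 2 − 1 + 1 = 2.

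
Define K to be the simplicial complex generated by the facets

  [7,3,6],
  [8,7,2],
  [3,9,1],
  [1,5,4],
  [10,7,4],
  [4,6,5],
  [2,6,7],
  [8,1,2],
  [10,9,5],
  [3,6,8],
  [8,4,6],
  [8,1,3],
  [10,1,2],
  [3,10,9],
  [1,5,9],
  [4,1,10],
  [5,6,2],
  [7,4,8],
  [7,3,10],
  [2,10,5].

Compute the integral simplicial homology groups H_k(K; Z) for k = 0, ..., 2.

H_0 = Z,  H_1 = Z ⊕ Z/2,  H_2 = 0.

Order the vertices as 1 < 2 < 3 < 4 < 5 < 6 < 7 < 8 < 9 < 10. Listing each simplex with vertices in this order, K has dimension 2 with simplices:

  0-simplices (10): [1], [2], [3], [4], [5], [6], [7], [8], [9], [10]
  1-simplices (30): (30 of them)
  2-simplices (20): (20 of them)

giving chain groups C_0 ≅ Z^10, C_1 ≅ Z^30, C_2 ≅ Z^20.

The boundary map ∂_1: C_1 → C_0 maps an edge to its endpoints' difference, ∂[p,q] = q − p. For instance
  ∂[4,10] = [10] − [4].
This gives a 10×30 integer matrix of rank 9; reducing to Smith normal form yields diagonal entries (1,1,1,1,1,1,1,1,1).

∂_2: C_2 → C_1 acts by ∂[p,q,r] = [q,r] − [p,r] + [p,q]. For instance
  ∂[1,5,9] = [5,9] − [1,9] + [1,5],
  ∂[2,5,6] = [5,6] − [2,6] + [2,5].
As a 30×20 matrix over Z this has rank 20, with invariant factors (1,1,1,1,1,1,1,1,1,1,1,1,1,1,1,1,1,1,1,2).

Computing H_k = (kernel of ∂_k) / (image of ∂_{k+1}):

  H_0: rank C_0 − rank ∂_1 = 10 − 9 = 1, and the invariant factors of ∂_1 are all 1, so H_0 ≅ Z.
  H_1: rank ker ∂_1 − rank ∂_2 = (30 − 9) − 20 = 1, and ∂_2 has invariant factor 2 > 1, so H_1 ≅ Z ⊕ Z/2.
  H_2: rank ker ∂_2 − rank ∂_3 = (20 − 20) − 0 = 0, and there is no ∂_3, so H_2 ≅ 0.

As a check, the Euler characteristic is 10 − 30 + 20 = 0, which agrees with 1 − 1 + 0 = 0.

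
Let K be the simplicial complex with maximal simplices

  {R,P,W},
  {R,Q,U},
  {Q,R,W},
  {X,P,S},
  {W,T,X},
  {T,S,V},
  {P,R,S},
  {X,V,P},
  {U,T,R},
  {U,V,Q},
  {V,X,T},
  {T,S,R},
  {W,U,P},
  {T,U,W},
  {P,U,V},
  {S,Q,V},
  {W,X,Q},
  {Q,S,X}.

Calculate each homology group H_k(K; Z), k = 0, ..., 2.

Order the vertices as P < Q < R < S < T < U < V < W < X. Listing each simplex with vertices in this order, K has dimension 2 with simplices:

  0-simplices (9): P, Q, R, S, T, U, V, W, X
  1-simplices (27): PR, PS, PU, PV, PW, PX, QR, QS, QU, QV, QW, QX, RS, RT, RU, RW, ST, SV, SX, TU, TV, TW, TX, UV, UW, VX, WX
  2-simplices (18): PRS, PRW, PSX, PUV, PUW, PVX, QRU, QRW, QSV, QSX, QUV, QWX, RST, RTU, STV, TUW, TVX, TWX

Hence C_0 ≅ Z^9, C_1 ≅ Z^27, C_2 ≅ Z^18.

Boundary ∂_1: C_1 → C_0 maps an edge to its endpoints' difference, ∂[p,q] = q − p.
The resulting 9×27 matrix has rank 8, and its Smith normal form has invariant factors (1,1,1,1,1,1,1,1).

The boundary map ∂_2: C_2 → C_1 sends each 2-simplex [p,q,r] to [q,r] − [p,r] + [p,q]. For instance
  ∂PUV = UV − PV + PU,
  ∂PUW = UW − PW + PU.
As a 27×18 matrix over Z this has rank 18, with invariant factors (1,1,1,1,1,1,1,1,1,1,1,1,1,1,1,1,1,2).

Now H_k = ker ∂_k / im ∂_{k+1}, so:

  H_0: rank C_0 − rank ∂_1 = 9 − 8 = 1, and the invariant factors of ∂_1 are all 1, so H_0 = Z.
  H_1: rank ker ∂_1 − rank ∂_2 = (27 − 8) − 18 = 1, and ∂_2 has invariant factor 2 > 1, so H_1 = Z ⊕ Z/2Z.
  H_2: rank ker ∂_2 − rank ∂_3 = (18 − 18) − 0 = 0, and there is no ∂_3, so H_2 = 0.

H_0 = Z,  H_1 = Z ⊕ Z/2Z,  H_2 = 0.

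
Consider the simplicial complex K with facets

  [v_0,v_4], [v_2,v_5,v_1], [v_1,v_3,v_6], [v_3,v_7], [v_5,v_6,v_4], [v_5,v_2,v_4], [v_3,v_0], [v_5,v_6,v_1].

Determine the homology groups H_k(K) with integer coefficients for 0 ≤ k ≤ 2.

We work with the vertex ordering v_0 < v_1 < v_2 < v_3 < v_4 < v_5 < v_6 < v_7. The simplices of K, each written with vertices in increasing order, are:

  0-simplices (8): [v_0], [v_1], [v_2], [v_3], [v_4], [v_5], [v_6], [v_7]
  1-simplices (13): [v_0,v_3], [v_0,v_4], [v_1,v_2], [v_1,v_3], [v_1,v_5], [v_1,v_6], [v_2,v_4], [v_2,v_5], [v_3,v_6], [v_3,v_7], [v_4,v_5], [v_4,v_6], [v_5,v_6]
  2-simplices (5): [v_1,v_2,v_5], [v_1,v_3,v_6], [v_1,v_5,v_6], [v_2,v_4,v_5], [v_4,v_5,v_6]

giving chain groups C_0 ≅ Z^8, C_1 ≅ Z^13, C_2 ≅ Z^5.

Boundary ∂_1: C_1 → C_0 maps an edge to its endpoints' difference, ∂[p,q] = q − p. For instance
  ∂[v_3,v_7] = [v_7] − [v_3].
The 8×13 boundary matrix has rank 7 and Smith normal form diag(1,1,1,1,1,1,1).

∂_2: C_2 → C_1 maps a triangle to the signed sum of its edges. For instance
  ∂[v_1,v_3,v_6] = [v_3,v_6] − [v_1,v_6] + [v_1,v_3],
  ∂[v_1,v_5,v_6] = [v_5,v_6] − [v_1,v_6] + [v_1,v_5].
The resulting 13×5 matrix has rank 5, and its Smith normal form has invariant factors (1,1,1,1,1).

Computing H_k = (kernel of ∂_k) / (image of ∂_{k+1}):

  H_0: rank C_0 − rank ∂_1 = 8 − 7 = 1, and the invariant factors of ∂_1 are all 1, so H_0 = Z.
  H_1: rank ker ∂_1 − rank ∂_2 = (13 − 7) − 5 = 1, and the invariant factors of ∂_2 are all 1, so H_1 = Z.
  H_2: rank ker ∂_2 − rank ∂_3 = (5 − 5) − 0 = 0, and there is no ∂_3, so H_2 = 0.

H_0 ≅ Z,  H_1 ≅ Z,  H_2 = 0.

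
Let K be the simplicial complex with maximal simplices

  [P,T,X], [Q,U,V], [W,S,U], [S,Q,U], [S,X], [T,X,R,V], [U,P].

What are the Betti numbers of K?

b_0 = 1, b_1 = 2, b_2 = 0, b_3 = 0.

Take the total order P < Q < R < S < T < U < V < W < X on the vertex set. Then K (dimension 3) consists of the simplices:

  0-simplices (9): P, Q, R, S, T, U, V, W, X
  1-simplices (17): PT, PU, PX, QS, QU, QV, RT, RV, RX, SU, SW, SX, TV, TX, UV, UW, VX
  2-simplices (8): PTX, QSU, QUV, RTV, RTX, RVX, SUW, TVX
  3-simplices (1): RTVX

giving chain groups C_0 ≅ Z^9, C_1 ≅ Z^17, C_2 ≅ Z^8, C_3 ≅ Z^1.

The boundary map ∂_1: C_1 → C_0 is given by ∂[p,q] = [q] − [p]. For instance
  ∂QU = U − Q.
The 9×17 boundary matrix has rank 8 and Smith normal form diag(1,1,1,1,1,1,1,1).

∂_2: C_2 → C_1 acts by ∂[p,q,r] = [q,r] − [p,r] + [p,q]. For instance
  ∂PTX = TX − PX + PT,
  ∂TVX = VX − TX + TV.
As a 17×8 matrix over Z this has rank 7, with invariant factors (1,1,1,1,1,1,1).

∂_3: C_3 → C_2 sends each 3-simplex σ to the alternating sum Σ_i (−1)^i (σ with its i-th vertex removed). For instance
  ∂RTVX = TVX − RVX + RTX − RTV.
As a 8×1 matrix over Z this has rank 1, with invariant factors (1).

Reading off H_k = ker ∂_k / im ∂_{k+1}:

  H_0: rank C_0 − rank ∂_1 = 9 − 8 = 1, and the invariant factors of ∂_1 are all 1, so H_0 ≅ Z.
  H_1: rank ker ∂_1 − rank ∂_2 = (17 − 8) − 7 = 2, and the invariant factors of ∂_2 are all 1, so H_1 ≅ Z^2.
  H_2: rank ker ∂_2 − rank ∂_3 = (8 − 7) − 1 = 0, and the invariant factors of ∂_3 are all 1, so H_2 ≅ 0.
  H_3: rank ker ∂_3 − rank ∂_4 = (1 − 1) − 0 = 0, and there is no ∂_4, so H_3 ≅ 0.

As a check, the Euler characteristic is 9 − 17 + 8 − 1 = -1, which agrees with 1 − 2 + 0 − 0 = -1.

Hence the Betti numbers are b_0 = 1, b_1 = 2, b_2 = 0, b_3 = 0.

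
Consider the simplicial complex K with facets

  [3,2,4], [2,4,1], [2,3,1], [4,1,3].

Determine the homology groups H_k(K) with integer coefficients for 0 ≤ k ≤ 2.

H_0 ≅ Z,  H_1 = 0,  H_2 ≅ Z.

Fix the vertex order 1 < 2 < 3 < 4 and write every simplex with vertices in increasing order. Then dim K = 2 and the simplices of K are:

  0-simplices (4): [1], [2], [3], [4]
  1-simplices (6): [1,2], [1,3], [1,4], [2,3], [2,4], [3,4]
  2-simplices (4): [1,2,3], [1,2,4], [1,3,4], [2,3,4]

giving chain groups C_0 ≅ Z^4, C_1 ≅ Z^6, C_2 ≅ Z^4.

Boundary ∂_1: C_1 → C_0 is given by ∂[p,q] = [q] − [p].
The resulting 4×6 matrix has rank 3, and its Smith normal form has invariant factors (1,1,1).

Boundary ∂_2: C_2 → C_1 sends each 2-simplex [p,q,r] to [q,r] − [p,r] + [p,q]. For instance
  ∂[1,3,4] = [3,4] − [1,4] + [1,3],
  ∂[2,3,4] = [3,4] − [2,4] + [2,3].
As a 6×4 matrix over Z this has rank 3, with invariant factors (1,1,1).

Now H_k = ker ∂_k / im ∂_{k+1}, so:

  H_0: rank C_0 − rank ∂_1 = 4 − 3 = 1, and the invariant factors of ∂_1 are all 1, so H_0 = Z.
  H_1: rank ker ∂_1 − rank ∂_2 = (6 − 3) − 3 = 0, and the invariant factors of ∂_2 are all 1, so H_1 = 0.
  H_2: rank ker ∂_2 − rank ∂_3 = (4 − 3) − 0 = 1, and there is no ∂_3, so H_2 = Z.

As a check, the Euler characteristic is 4 − 6 + 4 = 2, which agrees with 1 − 0 + 1 = 2.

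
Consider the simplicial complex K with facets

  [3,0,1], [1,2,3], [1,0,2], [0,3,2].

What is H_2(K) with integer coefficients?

Order the vertices as 0 < 1 < 2 < 3. Listing each simplex with vertices in this order, K has dimension 2 with simplices:

  0-simplices (4): [0], [1], [2], [3]
  1-simplices (6): [0,1], [0,2], [0,3], [1,2], [1,3], [2,3]
  2-simplices (4): [0,1,2], [0,1,3], [0,2,3], [1,2,3]

giving chain groups C_0 ≅ Z^4, C_1 ≅ Z^6, C_2 ≅ Z^4.

Boundary ∂_1: C_1 → C_0 sends each edge [p,q] (with p < q) to q − p.
As a 4×6 matrix over Z this has rank 3, with invariant factors (1,1,1).

∂_2: C_2 → C_1 maps a triangle to the signed sum of its edges. For instance
  ∂[0,1,2] = [1,2] − [0,2] + [0,1],
  ∂[0,2,3] = [2,3] − [0,3] + [0,2].
The 6×4 boundary matrix has rank 3 and Smith normal form diag(1,1,1).

Now H_k = ker ∂_k / im ∂_{k+1}, so:

  H_2: rank ker ∂_2 − rank ∂_3 = (4 − 3) − 0 = 1, and there is no ∂_3, so H_2 = Z.

(K is a triangulation of the 2-sphere S^2.)

H_2 = Z.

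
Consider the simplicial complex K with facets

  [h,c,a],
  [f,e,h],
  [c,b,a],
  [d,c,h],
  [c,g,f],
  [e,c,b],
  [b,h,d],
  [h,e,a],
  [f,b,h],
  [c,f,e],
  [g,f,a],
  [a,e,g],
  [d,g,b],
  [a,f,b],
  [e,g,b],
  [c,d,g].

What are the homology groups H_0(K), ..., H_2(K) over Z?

H_0 = Z,  H_1 = Z^2,  H_2 = Z.

Take the total order a < b < c < d < e < f < g < h on the vertex set. Then K (dimension 2) consists of the simplices:

  0-simplices (8): a, b, c, d, e, f, g, h
  1-simplices (24): ab, ac, ae, af, ag, ah, bc, bd, be, bf, bg, bh, cd, ce, cf, cg, ch, dg, dh, ef, eg, eh, fg, fh
  2-simplices (16): abc, abf, ach, aeg, aeh, afg, bce, bdg, bdh, beg, bfh, cdg, cdh, cef, cfg, efh

giving chain groups C_0 ≅ Z^8, C_1 ≅ Z^24, C_2 ≅ Z^16.

The boundary map ∂_1: C_1 → C_0 maps an edge to its endpoints' difference, ∂[p,q] = q − p. For instance
  ∂ch = h − c.
The resulting 8×24 matrix has rank 7, and its Smith normal form has invariant factors (1,1,1,1,1,1,1).

∂_2: C_2 → C_1 sends each 2-simplex [p,q,r] to [q,r] − [p,r] + [p,q]. For instance
  ∂bdh = dh − bh + bd,
  ∂aeh = eh − ah + ae.
This gives a 24×16 integer matrix of rank 15; reducing to Smith normal form yields diagonal entries (1,1,1,1,1,1,1,1,1,1,1,1,1,1,1).

From H_k ≅ ker(∂_k) / im(∂_{k+1}) we obtain:

  H_0: rank C_0 − rank ∂_1 = 8 − 7 = 1, and the invariant factors of ∂_1 are all 1, so H_0 = Z.
  H_1: rank ker ∂_1 − rank ∂_2 = (24 − 7) − 15 = 2, and the invariant factors of ∂_2 are all 1, so H_1 = Z^2.
  H_2: rank ker ∂_2 − rank ∂_3 = (16 − 15) − 0 = 1, and there is no ∂_3, so H_2 = Z.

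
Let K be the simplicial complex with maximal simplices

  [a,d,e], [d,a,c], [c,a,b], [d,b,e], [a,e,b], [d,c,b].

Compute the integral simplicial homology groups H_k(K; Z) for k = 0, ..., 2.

Take the total order a < b < c < d < e on the vertex set. Then K (dimension 2) consists of the simplices:

  0-simplices (5): a, b, c, d, e
  1-simplices (9): ab, ac, ad, ae, bc, bd, be, cd, de
  2-simplices (6): abc, abe, acd, ade, bcd, bde

so the chain groups are C_0 ≅ Z^5, C_1 ≅ Z^9, C_2 ≅ Z^6.

Boundary ∂_1: C_1 → C_0 sends each edge [p,q] (with p < q) to q − p. For instance
  ∂bd = d − b.
As a 5×9 matrix over Z this has rank 4, with invariant factors (1,1,1,1).

The boundary map ∂_2: C_2 → C_1 maps a triangle to the signed sum of its edges. For instance
  ∂abe = be − ae + ab,
  ∂bde = de − be + bd.
As a 9×6 matrix over Z this has rank 5, with invariant factors (1,1,1,1,1).

Reading off H_k = ker ∂_k / im ∂_{k+1}:

  H_0: rank C_0 − rank ∂_1 = 5 − 4 = 1, and the invariant factors of ∂_1 are all 1, so H_0 = Z.
  H_1: rank ker ∂_1 − rank ∂_2 = (9 − 4) − 5 = 0, and the invariant factors of ∂_2 are all 1, so H_1 = 0.
  H_2: rank ker ∂_2 − rank ∂_3 = (6 − 5) − 0 = 1, and there is no ∂_3, so H_2 = Z.

As a check, the Euler characteristic is 5 − 9 + 6 = 2, which agrees with 1 − 0 + 1 = 2.
(K is a triangulation of the 2-sphere S^2.)

H_0 = Z,  H_1 = 0,  H_2 = Z.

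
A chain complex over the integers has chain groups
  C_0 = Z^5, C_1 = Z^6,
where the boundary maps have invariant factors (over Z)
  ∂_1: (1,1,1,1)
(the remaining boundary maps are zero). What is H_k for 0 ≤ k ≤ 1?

H_0 ≅ Z,  H_1 ≅ Z^2.

H_0: b_0 = 5 − 0 − 4 = 1; torsion from ∂_1 factors > 1: none. So H_0 ≅ Z.
H_1: b_1 = 6 − 4 − 0 = 2; torsion from ∂_2 factors > 1: none. So H_1 ≅ Z^2.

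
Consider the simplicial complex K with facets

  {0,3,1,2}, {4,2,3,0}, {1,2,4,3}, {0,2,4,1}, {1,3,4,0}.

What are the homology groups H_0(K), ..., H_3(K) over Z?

H_0 = Z,  H_1 = 0,  H_2 = 0,  H_3 = Z.

We work with the vertex ordering 0 < 1 < 2 < 3 < 4. The simplices of K, each written with vertices in increasing order, are:

  0-simplices (5): [0], [1], [2], [3], [4]
  1-simplices (10): [0,1], [0,2], [0,3], [0,4], [1,2], [1,3], [1,4], [2,3], [2,4], [3,4]
  2-simplices (10): [0,1,2], [0,1,3], [0,1,4], [0,2,3], [0,2,4], [0,3,4], [1,2,3], [1,2,4], [1,3,4], [2,3,4]
  3-simplices (5): [0,1,2,3], [0,1,2,4], [0,1,3,4], [0,2,3,4], [1,2,3,4]

Hence C_0 ≅ Z^5, C_1 ≅ Z^10, C_2 ≅ Z^10, C_3 ≅ Z^5.

Boundary ∂_1: C_1 → C_0 sends each edge [p,q] (with p < q) to q − p.
As a 5×10 matrix over Z this has rank 4, with invariant factors (1,1,1,1).

The boundary map ∂_2: C_2 → C_1 sends each 2-simplex [p,q,r] to [q,r] − [p,r] + [p,q]. For instance
  ∂[1,3,4] = [3,4] − [1,4] + [1,3],
  ∂[0,1,2] = [1,2] − [0,2] + [0,1].
The resulting 10×10 matrix has rank 6, and its Smith normal form has invariant factors (1,1,1,1,1,1).

Boundary ∂_3: C_3 → C_2 sends each 3-simplex σ to the alternating sum Σ_i (−1)^i (σ with its i-th vertex removed). For instance
  ∂[0,1,3,4] = [1,3,4] − [0,3,4] + [0,1,4] − [0,1,3],
  ∂[0,1,2,3] = [1,2,3] − [0,2,3] + [0,1,3] − [0,1,2].
The resulting 10×5 matrix has rank 4, and its Smith normal form has invariant factors (1,1,1,1).

From H_k ≅ ker(∂_k) / im(∂_{k+1}) we obtain:

  H_0: rank C_0 − rank ∂_1 = 5 − 4 = 1, and the invariant factors of ∂_1 are all 1, so H_0 = Z.
  H_1: rank ker ∂_1 − rank ∂_2 = (10 − 4) − 6 = 0, and the invariant factors of ∂_2 are all 1, so H_1 = 0.
  H_2: rank ker ∂_2 − rank ∂_3 = (10 − 6) − 4 = 0, and the invariant factors of ∂_3 are all 1, so H_2 = 0.
  H_3: rank ker ∂_3 − rank ∂_4 = (5 − 4) − 0 = 1, and there is no ∂_4, so H_3 = Z.

As a check, the Euler characteristic is 5 − 10 + 10 − 5 = 0, which agrees with 1 − 0 + 0 − 1 = 0.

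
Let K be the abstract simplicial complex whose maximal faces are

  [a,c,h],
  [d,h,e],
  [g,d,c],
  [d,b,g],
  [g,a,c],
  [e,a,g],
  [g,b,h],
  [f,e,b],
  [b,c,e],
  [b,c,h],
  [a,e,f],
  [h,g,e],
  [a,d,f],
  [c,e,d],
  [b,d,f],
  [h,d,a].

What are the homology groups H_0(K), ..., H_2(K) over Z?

Take the total order a < b < c < d < e < f < g < h on the vertex set. Then K (dimension 2) consists of the simplices:

  0-simplices (8): a, b, c, d, e, f, g, h
  1-simplices (24): ac, ad, ae, af, ag, ah, bc, bd, be, bf, bg, bh, cd, ce, cg, ch, de, df, dg, dh, ef, eg, eh, gh
  2-simplices (16): acg, ach, adf, adh, aef, aeg, bce, bch, bdf, bdg, bef, bgh, cde, cdg, deh, egh

Hence C_0 ≅ Z^8, C_1 ≅ Z^24, C_2 ≅ Z^16.

Boundary ∂_1: C_1 → C_0 sends each edge [p,q] (with p < q) to q − p. For instance
  ∂bg = g − b.
This gives a 8×24 integer matrix of rank 7; reducing to Smith normal form yields diagonal entries (1,1,1,1,1,1,1).

The boundary map ∂_2: C_2 → C_1 acts by ∂[p,q,r] = [q,r] − [p,r] + [p,q]. For instance
  ∂acg = cg − ag + ac,
  ∂bgh = gh − bh + bg.
The resulting 24×16 matrix has rank 15, and its Smith normal form has invariant factors (1,1,1,1,1,1,1,1,1,1,1,1,1,1,1).

From H_k ≅ ker(∂_k) / im(∂_{k+1}) we obtain:

  H_0: rank C_0 − rank ∂_1 = 8 − 7 = 1, and the invariant factors of ∂_1 are all 1, so H_0 = Z.
  H_1: rank ker ∂_1 − rank ∂_2 = (24 − 7) − 15 = 2, and the invariant factors of ∂_2 are all 1, so H_1 = Z^2.
  H_2: rank ker ∂_2 − rank ∂_3 = (16 − 15) − 0 = 1, and there is no ∂_3, so H_2 = Z.

H_0 ≅ Z,  H_1 ≅ Z^2,  H_2 ≅ Z.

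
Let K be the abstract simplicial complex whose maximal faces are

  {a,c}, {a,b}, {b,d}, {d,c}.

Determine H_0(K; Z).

K has 4 vertices, 4 edges.
rank ∂_0 = 0, rank ∂_1 = 3 ⇒ b_0 = 4 − 0 − 3 = 1; all invariant factors of ∂_1 are 1 so no torsion. So H_0 = Z.

H_0 ≅ Z.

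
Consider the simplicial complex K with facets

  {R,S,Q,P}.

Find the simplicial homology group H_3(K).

Order the vertices as P < Q < R < S. Listing each simplex with vertices in this order, K has dimension 3 with simplices:

  0-simplices (4): P, Q, R, S
  1-simplices (6): PQ, PR, PS, QR, QS, RS
  2-simplices (4): PQR, PQS, PRS, QRS
  3-simplices (1): PQRS

giving chain groups C_0 ≅ Z^4, C_1 ≅ Z^6, C_2 ≅ Z^4, C_3 ≅ Z^1.

Boundary ∂_1: C_1 → C_0 sends each edge [p,q] (with p < q) to q − p. For instance
  ∂PR = R − P.
This gives a 4×6 integer matrix of rank 3; reducing to Smith normal form yields diagonal entries (1,1,1).

∂_2: C_2 → C_1 sends each 2-simplex [p,q,r] to [q,r] − [p,r] + [p,q]. For instance
  ∂PRS = RS − PS + PR,
  ∂QRS = RS − QS + QR.
The resulting 6×4 matrix has rank 3, and its Smith normal form has invariant factors (1,1,1).

∂_3: C_3 → C_2 sends each 3-simplex σ to the alternating sum Σ_i (−1)^i (σ with its i-th vertex removed). For instance
  ∂PQRS = QRS − PRS + PQS − PQR.
The resulting 4×1 matrix has rank 1, and its Smith normal form has invariant factors (1).

Now H_k = ker ∂_k / im ∂_{k+1}, so:

  H_3: rank ker ∂_3 − rank ∂_4 = (1 − 1) − 0 = 0, and there is no ∂_4, so H_3 = 0.

H_3 ≅ 0.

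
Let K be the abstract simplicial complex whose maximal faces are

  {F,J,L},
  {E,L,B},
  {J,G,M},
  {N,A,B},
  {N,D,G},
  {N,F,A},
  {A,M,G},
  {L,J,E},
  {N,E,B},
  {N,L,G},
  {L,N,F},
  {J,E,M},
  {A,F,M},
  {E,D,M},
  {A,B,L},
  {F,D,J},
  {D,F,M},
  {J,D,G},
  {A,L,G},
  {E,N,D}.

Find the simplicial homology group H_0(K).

Fix the vertex order A < B < D < E < F < G < J < L < M < N and write every simplex with vertices in increasing order. Then dim K = 2 and the simplices of K are:

  0-simplices (10): A, B, D, E, F, G, J, L, M, N
  1-simplices (30): AB, AF, AG, AL, AM, AN, BE, BL, BN, DE, DF, DG, DJ, DM, DN, EJ, EL, EM, EN, FJ, FL, FM, FN, GJ, GL, GM, GN, JL, JM, LN
  2-simplices (20): ABL, ABN, AFM, AFN, AGL, AGM, BEL, BEN, DEM, DEN, DFJ, DFM, DGJ, DGN, EJL, EJM, FJL, FLN, GJM, GLN

giving chain groups C_0 ≅ Z^10, C_1 ≅ Z^30, C_2 ≅ Z^20.

Boundary ∂_1: C_1 → C_0 sends each edge [p,q] (with p < q) to q − p. For instance
  ∂GL = L − G.
The 10×30 boundary matrix has rank 9 and Smith normal form diag(1,1,1,1,1,1,1,1,1).

The boundary map ∂_2: C_2 → C_1 maps a triangle to the signed sum of its edges. For instance
  ∂GJM = JM − GM + GJ,
  ∂GLN = LN − GN + GL.
This gives a 30×20 integer matrix of rank 20; reducing to Smith normal form yields diagonal entries (1,1,1,1,1,1,1,1,1,1,1,1,1,1,1,1,1,1,1,2).

From H_k ≅ ker(∂_k) / im(∂_{k+1}) we obtain:

  H_0: rank C_0 − rank ∂_1 = 10 − 9 = 1, and the invariant factors of ∂_1 are all 1, so H_0 = Z.

(K is a triangulation of the Klein bottle.)

H_0 = Z.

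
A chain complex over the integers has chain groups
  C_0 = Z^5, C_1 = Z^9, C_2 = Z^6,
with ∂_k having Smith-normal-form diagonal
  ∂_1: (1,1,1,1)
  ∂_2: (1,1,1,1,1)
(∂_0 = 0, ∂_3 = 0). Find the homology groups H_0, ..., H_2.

H_0 ≅ Z,  H_1 = 0,  H_2 ≅ Z.

H_0: b_0 = 5 − 0 − 4 = 1; torsion from ∂_1 factors > 1: none. So H_0 ≅ Z.
H_1: b_1 = 9 − 4 − 5 = 0; torsion from ∂_2 factors > 1: none. So H_1 ≅ 0.
H_2: b_2 = 6 − 5 − 0 = 1; torsion from ∂_3 factors > 1: none. So H_2 ≅ Z.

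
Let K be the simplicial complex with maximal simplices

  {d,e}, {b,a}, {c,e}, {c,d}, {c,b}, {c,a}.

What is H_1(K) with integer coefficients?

H_1 ≅ Z^2.

Take the total order a < b < c < d < e on the vertex set. Then K (dimension 1) consists of the simplices:

  0-simplices (5): a, b, c, d, e
  1-simplices (6): ab, ac, bc, cd, ce, de

so the chain groups are C_0 ≅ Z^5, C_1 ≅ Z^6.

Boundary ∂_1: C_1 → C_0 maps an edge to its endpoints' difference, ∂[p,q] = q − p.
This gives a 5×6 integer matrix of rank 4; reducing to Smith normal form yields diagonal entries (1,1,1,1).

Now H_k = ker ∂_k / im ∂_{k+1}, so:

  H_1: rank ker ∂_1 − rank ∂_2 = (6 − 4) − 0 = 2, and there is no ∂_2, so H_1 ≅ Z^2.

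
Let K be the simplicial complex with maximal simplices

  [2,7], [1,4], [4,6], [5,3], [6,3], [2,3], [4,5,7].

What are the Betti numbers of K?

K has 7 vertices, 9 edges, 1 triangle.
rank ∂_0 = 0, rank ∂_1 = 6 ⇒ b_0 = 7 − 0 − 6 = 1; all invariant factors of ∂_1 are 1 so no torsion. So H_0 = Z.
rank ∂_1 = 6, rank ∂_2 = 1 ⇒ b_1 = 9 − 6 − 1 = 2; all invariant factors of ∂_2 are 1 so no torsion. So H_1 = Z^2.
rank ∂_2 = 1, rank ∂_3 = 0 ⇒ b_2 = 1 − 1 − 0 = 0. So H_2 = 0.

b_0 = 1, b_1 = 2, b_2 = 0.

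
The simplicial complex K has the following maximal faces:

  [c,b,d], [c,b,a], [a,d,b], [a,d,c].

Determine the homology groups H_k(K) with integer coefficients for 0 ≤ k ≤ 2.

H_0 ≅ Z,  H_1 = 0,  H_2 ≅ Z.

We work with the vertex ordering a < b < c < d. The simplices of K, each written with vertices in increasing order, are:

  0-simplices (4): a, b, c, d
  1-simplices (6): ab, ac, ad, bc, bd, cd
  2-simplices (4): abc, abd, acd, bcd

so the chain groups are C_0 ≅ Z^4, C_1 ≅ Z^6, C_2 ≅ Z^4.

Boundary ∂_1: C_1 → C_0 is given by ∂[p,q] = [q] − [p].
The resulting 4×6 matrix has rank 3, and its Smith normal form has invariant factors (1,1,1).

∂_2: C_2 → C_1 sends each 2-simplex [p,q,r] to [q,r] − [p,r] + [p,q]. For instance
  ∂bcd = cd − bd + bc,
  ∂abc = bc − ac + ab.
The 6×4 boundary matrix has rank 3 and Smith normal form diag(1,1,1).

Reading off H_k = ker ∂_k / im ∂_{k+1}:

  H_0: rank C_0 − rank ∂_1 = 4 − 3 = 1, and the invariant factors of ∂_1 are all 1, so H_0 ≅ Z.
  H_1: rank ker ∂_1 − rank ∂_2 = (6 − 3) − 3 = 0, and the invariant factors of ∂_2 are all 1, so H_1 ≅ 0.
  H_2: rank ker ∂_2 − rank ∂_3 = (4 − 3) − 0 = 1, and there is no ∂_3, so H_2 ≅ Z.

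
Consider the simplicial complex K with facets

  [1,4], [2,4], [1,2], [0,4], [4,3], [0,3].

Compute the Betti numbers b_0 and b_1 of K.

Order the vertices as 0 < 1 < 2 < 3 < 4. Listing each simplex with vertices in this order, K has dimension 1 with simplices:

  0-simplices (5): [0], [1], [2], [3], [4]
  1-simplices (6): [0,3], [0,4], [1,2], [1,4], [2,4], [3,4]

giving chain groups C_0 ≅ Z^5, C_1 ≅ Z^6.

Boundary ∂_1: C_1 → C_0 is given by ∂[p,q] = [q] − [p]. For instance
  ∂[2,4] = [4] − [2].
As a 5×6 matrix over Z this has rank 4, with invariant factors (1,1,1,1).

Reading off H_k = ker ∂_k / im ∂_{k+1}:

  H_0: rank C_0 − rank ∂_1 = 5 − 4 = 1, and the invariant factors of ∂_1 are all 1, so H_0 ≅ Z.
  H_1: rank ker ∂_1 − rank ∂_2 = (6 − 4) − 0 = 2, and there is no ∂_2, so H_1 ≅ Z^2.

Hence the Betti numbers are b_0 = 1, b_1 = 2.

b_0 = 1, b_1 = 2.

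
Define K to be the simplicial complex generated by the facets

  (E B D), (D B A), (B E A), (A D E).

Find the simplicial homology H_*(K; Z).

K has 4 vertices, 6 edges, 4 triangles.
rank ∂_0 = 0, rank ∂_1 = 3 ⇒ b_0 = 4 − 0 − 3 = 1; all invariant factors of ∂_1 are 1 so no torsion. So H_0 ≅ Z.
rank ∂_1 = 3, rank ∂_2 = 3 ⇒ b_1 = 6 − 3 − 3 = 0; all invariant factors of ∂_2 are 1 so no torsion. So H_1 ≅ 0.
rank ∂_2 = 3, rank ∂_3 = 0 ⇒ b_2 = 4 − 3 − 0 = 1. So H_2 ≅ Z.

H_0 ≅ Z,  H_1 = 0,  H_2 ≅ Z.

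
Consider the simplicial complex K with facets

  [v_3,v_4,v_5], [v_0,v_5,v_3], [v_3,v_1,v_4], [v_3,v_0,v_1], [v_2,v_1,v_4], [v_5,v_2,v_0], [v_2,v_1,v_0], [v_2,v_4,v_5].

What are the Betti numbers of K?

b_0 = 1, b_1 = 0, b_2 = 1.

Take the total order v_0 < v_1 < v_2 < v_3 < v_4 < v_5 on the vertex set. Then K (dimension 2) consists of the simplices:

  0-simplices (6): [v_0], [v_1], [v_2], [v_3], [v_4], [v_5]
  1-simplices (12): [v_0,v_1], [v_0,v_2], [v_0,v_3], [v_0,v_5], [v_1,v_2], [v_1,v_3], [v_1,v_4], [v_2,v_4], [v_2,v_5], [v_3,v_4], [v_3,v_5], [v_4,v_5]
  2-simplices (8): [v_0,v_1,v_2], [v_0,v_1,v_3], [v_0,v_2,v_5], [v_0,v_3,v_5], [v_1,v_2,v_4], [v_1,v_3,v_4], [v_2,v_4,v_5], [v_3,v_4,v_5]

giving chain groups C_0 ≅ Z^6, C_1 ≅ Z^12, C_2 ≅ Z^8.

∂_1: C_1 → C_0 is given by ∂[p,q] = [q] − [p].
This gives a 6×12 integer matrix of rank 5; reducing to Smith normal form yields diagonal entries (1,1,1,1,1).

∂_2: C_2 → C_1 sends each 2-simplex [p,q,r] to [q,r] − [p,r] + [p,q]. For instance
  ∂[v_0,v_3,v_5] = [v_3,v_5] − [v_0,v_5] + [v_0,v_3],
  ∂[v_3,v_4,v_5] = [v_4,v_5] − [v_3,v_5] + [v_3,v_4].
This gives a 12×8 integer matrix of rank 7; reducing to Smith normal form yields diagonal entries (1,1,1,1,1,1,1).

Computing H_k = (kernel of ∂_k) / (image of ∂_{k+1}):

  H_0: rank C_0 − rank ∂_1 = 6 − 5 = 1, and the invariant factors of ∂_1 are all 1, so H_0 = Z.
  H_1: rank ker ∂_1 − rank ∂_2 = (12 − 5) − 7 = 0, and the invariant factors of ∂_2 are all 1, so H_1 = 0.
  H_2: rank ker ∂_2 − rank ∂_3 = (8 − 7) − 0 = 1, and there is no ∂_3, so H_2 = Z.

(K is a triangulation of the 2-sphere S^2.)

Hence the Betti numbers are b_0 = 1, b_1 = 0, b_2 = 1.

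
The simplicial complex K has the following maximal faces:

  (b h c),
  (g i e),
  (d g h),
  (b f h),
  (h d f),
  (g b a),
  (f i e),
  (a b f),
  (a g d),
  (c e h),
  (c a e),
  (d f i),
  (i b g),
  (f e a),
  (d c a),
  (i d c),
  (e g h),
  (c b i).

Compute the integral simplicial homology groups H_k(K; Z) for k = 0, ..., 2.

H_0 = Z,  H_1 = Z^2,  H_2 = Z.

Order the vertices as a < b < c < d < e < f < g < h < i. Listing each simplex with vertices in this order, K has dimension 2 with simplices:

  0-simplices (9): a, b, c, d, e, f, g, h, i
  1-simplices (27): ab, ac, ad, ae, af, ag, bc, bf, bg, bh, bi, cd, ce, ch, ci, df, dg, dh, di, ef, eg, eh, ei, fh, fi, gh, gi
  2-simplices (18): abf, abg, acd, ace, adg, aef, bch, bci, bfh, bgi, cdi, ceh, dfh, dfi, dgh, efi, egh, egi

so the chain groups are C_0 ≅ Z^9, C_1 ≅ Z^27, C_2 ≅ Z^18.

Boundary ∂_1: C_1 → C_0 maps an edge to its endpoints' difference, ∂[p,q] = q − p.
As a 9×27 matrix over Z this has rank 8, with invariant factors (1,1,1,1,1,1,1,1).

The boundary map ∂_2: C_2 → C_1 maps a triangle to the signed sum of its edges. For instance
  ∂ceh = eh − ch + ce,
  ∂efi = fi − ei + ef.
As a 27×18 matrix over Z this has rank 17, with invariant factors (1,1,1,1,1,1,1,1,1,1,1,1,1,1,1,1,1).

Reading off H_k = ker ∂_k / im ∂_{k+1}:

  H_0: rank C_0 − rank ∂_1 = 9 − 8 = 1, and the invariant factors of ∂_1 are all 1, so H_0 = Z.
  H_1: rank ker ∂_1 − rank ∂_2 = (27 − 8) − 17 = 2, and the invariant factors of ∂_2 are all 1, so H_1 = Z^2.
  H_2: rank ker ∂_2 − rank ∂_3 = (18 − 17) − 0 = 1, and there is no ∂_3, so H_2 = Z.

(K is a triangulation of the torus T^2.)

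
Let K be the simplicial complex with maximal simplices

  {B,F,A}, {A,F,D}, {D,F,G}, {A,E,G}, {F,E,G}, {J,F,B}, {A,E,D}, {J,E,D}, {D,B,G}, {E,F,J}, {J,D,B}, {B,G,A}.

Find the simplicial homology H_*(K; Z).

H_0 = Z,  H_1 = Z/2Z,  H_2 = 0.

Fix the vertex order A < B < D < E < F < G < J and write every simplex with vertices in increasing order. Then dim K = 2 and the simplices of K are:

  0-simplices (7): A, B, D, E, F, G, J
  1-simplices (18): AB, AD, AE, AF, AG, BD, BF, BG, BJ, DE, DF, DG, DJ, EF, EG, EJ, FG, FJ
  2-simplices (12): ABF, ABG, ADE, ADF, AEG, BDG, BDJ, BFJ, DEJ, DFG, EFG, EFJ

Hence C_0 ≅ Z^7, C_1 ≅ Z^18, C_2 ≅ Z^12.

The boundary map ∂_1: C_1 → C_0 is given by ∂[p,q] = [q] − [p]. For instance
  ∂AF = F − A.
As a 7×18 matrix over Z this has rank 6, with invariant factors (1,1,1,1,1,1).

Boundary ∂_2: C_2 → C_1 sends each 2-simplex [p,q,r] to [q,r] − [p,r] + [p,q]. For instance
  ∂BFJ = FJ − BJ + BF,
  ∂ADE = DE − AE + AD.
As a 18×12 matrix over Z this has rank 12, with invariant factors (1,1,1,1,1,1,1,1,1,1,1,2).

Computing H_k = (kernel of ∂_k) / (image of ∂_{k+1}):

  H_0: rank C_0 − rank ∂_1 = 7 − 6 = 1, and the invariant factors of ∂_1 are all 1, so H_0 ≅ Z.
  H_1: rank ker ∂_1 − rank ∂_2 = (18 − 6) − 12 = 0, and ∂_2 has invariant factor 2 > 1, so H_1 ≅ Z/2Z.
  H_2: rank ker ∂_2 − rank ∂_3 = (12 − 12) − 0 = 0, and there is no ∂_3, so H_2 ≅ 0.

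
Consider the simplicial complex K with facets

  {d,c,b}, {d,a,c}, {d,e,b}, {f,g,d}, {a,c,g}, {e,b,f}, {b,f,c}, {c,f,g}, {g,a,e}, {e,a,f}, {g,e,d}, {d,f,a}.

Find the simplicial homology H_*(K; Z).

We work with the vertex ordering a < b < c < d < e < f < g. The simplices of K, each written with vertices in increasing order, are:

  0-simplices (7): a, b, c, d, e, f, g
  1-simplices (18): ac, ad, ae, af, ag, bc, bd, be, bf, cd, cf, cg, de, df, dg, ef, eg, fg
  2-simplices (12): acd, acg, adf, aef, aeg, bcd, bcf, bde, bef, cfg, deg, dfg

so the chain groups are C_0 ≅ Z^7, C_1 ≅ Z^18, C_2 ≅ Z^12.

∂_1: C_1 → C_0 sends each edge [p,q] (with p < q) to q − p.
The resulting 7×18 matrix has rank 6, and its Smith normal form has invariant factors (1,1,1,1,1,1).

Boundary ∂_2: C_2 → C_1 acts by ∂[p,q,r] = [q,r] − [p,r] + [p,q]. For instance
  ∂cfg = fg − cg + cf,
  ∂bde = de − be + bd.
The resulting 18×12 matrix has rank 12, and its Smith normal form has invariant factors (1,1,1,1,1,1,1,1,1,1,1,2).

From H_k ≅ ker(∂_k) / im(∂_{k+1}) we obtain:

  H_0: rank C_0 − rank ∂_1 = 7 − 6 = 1, and the invariant factors of ∂_1 are all 1, so H_0 ≅ Z.
  H_1: rank ker ∂_1 − rank ∂_2 = (18 − 6) − 12 = 0, and ∂_2 has invariant factor 2 > 1, so H_1 ≅ Z/2Z.
  H_2: rank ker ∂_2 − rank ∂_3 = (12 − 12) − 0 = 0, and there is no ∂_3, so H_2 ≅ 0.

H_0 = Z,  H_1 = Z/2Z,  H_2 = 0.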